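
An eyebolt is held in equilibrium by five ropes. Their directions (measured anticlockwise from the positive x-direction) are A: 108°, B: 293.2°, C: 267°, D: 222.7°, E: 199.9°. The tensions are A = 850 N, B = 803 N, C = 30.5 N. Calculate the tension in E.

T_E ≈ 15.5 N

Resolve: ΣF_x = 850 cos 108° + 803 cos 293.2° + 30.5 cos 267° + T_D cos 222.7° + T_E cos 199.9° = 0.
        ΣF_y = 850 sin 108° + 803 sin 293.2° + 30.5 sin 267° + T_D sin 222.7° + T_E sin 199.9° = 0.
The known terms sum to (52.07, 39.87) N, so -0.7349 T_D − 0.9403 T_E = -52.07 and -0.6782 T_D − 0.3404 T_E = -39.87.
Solving simultaneously: T_D = 51.01 N, T_E = 15.51 N.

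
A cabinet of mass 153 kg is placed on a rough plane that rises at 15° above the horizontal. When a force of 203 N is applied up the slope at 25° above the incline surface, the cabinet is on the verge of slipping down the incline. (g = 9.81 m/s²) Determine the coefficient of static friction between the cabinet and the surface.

μ ≈ 0.150

On the verge of sliding down the incline, friction is at its maximum μN and acts up the slope.
Perpendicular to incline: N = W cos 15° − P sin 25° = 1450 − 85.79 = 1364 N.
Along incline: P cos 25° + μN = W sin 15° → μ = (W sin 15° − P cos 25°) / N = 0.1499.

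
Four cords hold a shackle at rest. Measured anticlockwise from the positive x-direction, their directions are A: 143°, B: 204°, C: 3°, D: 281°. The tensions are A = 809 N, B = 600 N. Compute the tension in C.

Resolve: ΣF_x = 809 cos 143° + 600 cos 204° + T_C cos 3° + T_D cos 281° = 0.
        ΣF_y = 809 sin 143° + 600 sin 204° + T_C sin 3° + T_D sin 281° = 0.
The known terms sum to (-1194, 242.8) N, so 0.9986 T_C + 0.1908 T_D = 1194 and 0.0523 T_C − 0.9816 T_D = -242.8.
Solving simultaneously: T_C = 1137 N, T_D = 308 N.

T_C ≈ 1140 N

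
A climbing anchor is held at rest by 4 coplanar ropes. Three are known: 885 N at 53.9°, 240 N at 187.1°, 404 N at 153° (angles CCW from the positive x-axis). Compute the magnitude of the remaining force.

Sum the known components: ΣF_x = -76.69 N, ΣF_y = 868.8 N.
For equilibrium the remaining force must supply (−ΣF_x, −ΣF_y) = (76.69, -868.8) N.
Magnitude = √((76.69)² + (-868.8)²) = 872.2 N; direction = atan2(-868.8, 76.69) = 275.0°.

F ≈ 872 N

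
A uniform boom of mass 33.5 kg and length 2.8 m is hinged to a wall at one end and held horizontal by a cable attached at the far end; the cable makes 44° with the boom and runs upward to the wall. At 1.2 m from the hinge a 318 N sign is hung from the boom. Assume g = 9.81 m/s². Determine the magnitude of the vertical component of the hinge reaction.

|H_y| ≈ 346 N

Take torques about the hinge: T sin 44° · 2.8 = 33.5×9.81×1.4 + 318×1.2 = 841.69 N·m.
So T = 841.69 / (0.6947 × 2.8) = 432.74 N.
ΣF_y = 0: H_y = (33.5×9.81 + 318) − T sin 44° = 646.63 − 300.6 = 346.03 N.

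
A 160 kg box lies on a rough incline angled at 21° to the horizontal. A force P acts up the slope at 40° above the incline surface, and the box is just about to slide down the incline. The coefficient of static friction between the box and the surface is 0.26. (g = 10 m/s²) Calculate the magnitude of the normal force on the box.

On the verge of sliding down the incline, friction equals μN and acts up the slope.
Perpendicular: N + P sin 40° = W cos 21° = 1494 N.
Along incline: P cos 40° + μN = W sin 21° with W sin 21° = 573.4 N.
Solving the pair for P and N: P = 308.9 N, N = 1295 N (and f = μN = 336.7 N).

N ≈ 1300 N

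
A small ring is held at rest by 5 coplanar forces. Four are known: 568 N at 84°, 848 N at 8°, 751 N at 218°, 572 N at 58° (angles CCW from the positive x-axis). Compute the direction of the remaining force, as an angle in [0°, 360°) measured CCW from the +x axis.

θ ≈ 229°

Sum the known components: ΣF_x = 610.4 N, ΣF_y = 705.6 N.
For equilibrium the remaining force must supply (−ΣF_x, −ΣF_y) = (-610.4, -705.6) N.
Magnitude = √((-610.4)² + (-705.6)²) = 933 N; direction = atan2(-705.6, -610.4) = 229.1°.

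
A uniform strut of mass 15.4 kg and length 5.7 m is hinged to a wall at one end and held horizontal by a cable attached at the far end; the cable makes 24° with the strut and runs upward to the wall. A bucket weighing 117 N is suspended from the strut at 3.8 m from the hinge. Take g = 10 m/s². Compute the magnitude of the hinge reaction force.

Take torques about the hinge: T sin 24° · 5.7 = 15.4×10×2.85 + 117×3.8 = 883.5 N·m.
So T = 883.5 / (0.4067 × 5.7) = 381.08 N.
ΣF_x = 0: H_x = T cos 24° = 348.14 N.
ΣF_y = 0: H_y = (15.4×10 + 117) − T sin 24° = 271 − 155 = 116 N.
|H| = √(H_x² + H_y²) = √((348.14)² + (116)²) = 366.95 N.

|H| ≈ 367 N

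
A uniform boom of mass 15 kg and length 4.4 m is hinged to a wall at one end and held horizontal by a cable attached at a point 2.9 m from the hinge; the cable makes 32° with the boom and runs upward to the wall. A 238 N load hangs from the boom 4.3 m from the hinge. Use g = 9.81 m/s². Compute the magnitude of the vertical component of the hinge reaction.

|H_y| ≈ 79.4 N

Take torques about the hinge: T sin 32° · 2.9 = 15×9.81×2.2 + 238×4.3 = 1347.1 N·m.
So T = 1347.1 / (0.5299 × 2.9) = 876.6 N.
ΣF_y = 0: H_y = (15×9.81 + 238) − T sin 32° = 385.15 − 464.53 = -79.378 N.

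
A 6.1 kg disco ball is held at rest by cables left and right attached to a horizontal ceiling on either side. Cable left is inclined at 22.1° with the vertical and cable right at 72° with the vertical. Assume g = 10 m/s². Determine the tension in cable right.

Angles from the horizontal: cable left is 90° − 22.1° = 67.9°, cable right is 90° − 72° = 18°.
Weight W = 6.1 × 10 = 61 N acts straight down.
Horizontal: T_left cos 67.9° = T_right cos 18°  →  T_left = 2.528 T_right.
Vertical: T_left sin 67.9° + T_right sin 18° = 61.
Substituting the horizontal relation into the vertical equation gives 2.651 T_right = 61, so T_right = 23.01 N.

T_right ≈ 23 N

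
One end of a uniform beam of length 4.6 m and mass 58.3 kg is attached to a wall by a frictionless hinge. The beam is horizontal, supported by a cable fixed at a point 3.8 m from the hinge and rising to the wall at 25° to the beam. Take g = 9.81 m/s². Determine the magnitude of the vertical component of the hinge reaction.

Take torques about the hinge: T sin 25° · 3.8 = 58.3×9.81×2.3 = 1315.4 N·m.
So T = 1315.4 / (0.4226 × 3.8) = 819.09 N.
ΣF_y = 0: H_y = (58.3×9.81) − T sin 25° = 571.92 − 346.16 = 225.76 N.

|H_y| ≈ 226 N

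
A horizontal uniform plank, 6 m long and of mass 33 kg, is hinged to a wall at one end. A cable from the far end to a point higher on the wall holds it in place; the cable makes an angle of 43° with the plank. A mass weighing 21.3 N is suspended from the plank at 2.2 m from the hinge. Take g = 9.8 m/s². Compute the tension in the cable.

T ≈ 249 N

Take torques about the hinge: T sin 43° · 6 = 33×9.8×3 + 21.3×2.2 = 1017.1 N·m.
So T = 1017.1 / (0.6820 × 6) = 248.55 N.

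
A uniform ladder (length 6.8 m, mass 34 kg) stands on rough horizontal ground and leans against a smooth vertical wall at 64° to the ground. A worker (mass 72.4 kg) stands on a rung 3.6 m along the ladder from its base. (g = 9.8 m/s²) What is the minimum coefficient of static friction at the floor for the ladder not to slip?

ΣF_y = 0: N_floor = 34×9.8 + 72.4×9.8 = 1042.7 N.
Torques about the foot: N_wall · 6.8 sin 64° = 34×9.8×3.4 cos 64° + 72.4×9.8×3.6 cos 64° → N_wall = 264.46 N.
ΣF_x = 0: f_floor = N_wall = 264.46 N.
μ_min = f_floor / N_floor = 264.46 / 1042.7 = 0.2536.

μ_min ≈ 0.254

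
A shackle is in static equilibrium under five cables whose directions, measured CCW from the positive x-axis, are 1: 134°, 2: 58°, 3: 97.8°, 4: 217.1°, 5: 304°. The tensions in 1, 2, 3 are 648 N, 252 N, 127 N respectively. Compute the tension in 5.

Resolve: ΣF_x = 648 cos 134° + 252 cos 58° + 127 cos 97.8° + T_4 cos 217.1° + T_5 cos 304° = 0.
        ΣF_y = 648 sin 134° + 252 sin 58° + 127 sin 97.8° + T_4 sin 217.1° + T_5 sin 304° = 0.
The known terms sum to (-333.8, 805.7) N, so -0.7976 T_4 + 0.5592 T_5 = 333.8 and -0.6032 T_4 − 0.8290 T_5 = -805.7.
Solving simultaneously: T_4 = 174 N, T_5 = 845.2 N.

T_5 ≈ 845 N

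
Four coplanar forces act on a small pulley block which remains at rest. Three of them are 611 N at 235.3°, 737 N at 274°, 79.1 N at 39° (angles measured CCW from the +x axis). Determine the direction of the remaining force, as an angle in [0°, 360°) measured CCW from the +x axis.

Sum the known components: ΣF_x = -234.9 N, ΣF_y = -1188 N.
For equilibrium the remaining force must supply (−ΣF_x, −ΣF_y) = (234.9, 1188) N.
Magnitude = √((234.9)² + (1188)²) = 1211 N; direction = atan2(1188, 234.9) = 78.8°.

θ ≈ 78.8°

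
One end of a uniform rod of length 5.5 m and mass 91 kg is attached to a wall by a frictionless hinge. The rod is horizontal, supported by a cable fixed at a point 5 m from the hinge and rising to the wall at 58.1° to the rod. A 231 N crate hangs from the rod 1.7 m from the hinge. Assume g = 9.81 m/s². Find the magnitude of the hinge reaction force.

Take torques about the hinge: T sin 58.1° · 5 = 91×9.81×2.75 + 231×1.7 = 2847.7 N·m.
So T = 2847.7 / (0.8490 × 5) = 670.85 N.
ΣF_x = 0: H_x = T cos 58.1° = 354.5 N.
ΣF_y = 0: H_y = (91×9.81 + 231) − T sin 58.1° = 1123.7 − 569.53 = 554.18 N.
|H| = √(H_x² + H_y²) = √((354.5)² + (554.18)²) = 657.86 N.

|H| ≈ 658 N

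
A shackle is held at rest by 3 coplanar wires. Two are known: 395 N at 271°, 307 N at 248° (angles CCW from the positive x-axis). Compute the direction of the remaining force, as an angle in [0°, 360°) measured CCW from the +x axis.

θ ≈ 81°

Sum the known components: ΣF_x = -108.1 N, ΣF_y = -679.6 N.
For equilibrium the remaining force must supply (−ΣF_x, −ΣF_y) = (108.1, 679.6) N.
Magnitude = √((108.1)² + (679.6)²) = 688.1 N; direction = atan2(679.6, 108.1) = 81.0°.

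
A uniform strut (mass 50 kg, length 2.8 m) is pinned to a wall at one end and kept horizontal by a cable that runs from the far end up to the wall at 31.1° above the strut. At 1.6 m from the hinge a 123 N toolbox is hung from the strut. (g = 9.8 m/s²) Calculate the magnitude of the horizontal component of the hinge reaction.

H_x ≈ 523 N

Take torques about the hinge: T sin 31.1° · 2.8 = 50×9.8×1.4 + 123×1.6 = 882.8 N·m.
So T = 882.8 / (0.5165 × 2.8) = 610.39 N.
ΣF_x = 0: H_x = T cos 31.1° = 522.66 N.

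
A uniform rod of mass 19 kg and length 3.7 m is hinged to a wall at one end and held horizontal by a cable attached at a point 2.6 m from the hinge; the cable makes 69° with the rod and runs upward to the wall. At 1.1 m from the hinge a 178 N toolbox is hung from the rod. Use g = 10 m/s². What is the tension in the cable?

Take torques about the hinge: T sin 69° · 2.6 = 19×10×1.85 + 178×1.1 = 547.3 N·m.
So T = 547.3 / (0.9336 × 2.6) = 225.48 N.

T ≈ 225 N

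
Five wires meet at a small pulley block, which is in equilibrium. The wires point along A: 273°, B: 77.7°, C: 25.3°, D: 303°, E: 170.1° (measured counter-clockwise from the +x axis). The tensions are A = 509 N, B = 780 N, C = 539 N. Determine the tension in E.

T_E ≈ 1140 N

Resolve: ΣF_x = 509 cos 273° + 780 cos 77.7° + 539 cos 25.3° + T_D cos 303° + T_E cos 170.1° = 0.
        ΣF_y = 509 sin 273° + 780 sin 77.7° + 539 sin 25.3° + T_D sin 303° + T_E sin 170.1° = 0.
The known terms sum to (680.1, 484.1) N, so 0.5446 T_D − 0.9851 T_E = -680.1 and -0.8387 T_D + 0.1719 T_E = -484.1.
Solving simultaneously: T_D = 810.7 N, T_E = 1139 N.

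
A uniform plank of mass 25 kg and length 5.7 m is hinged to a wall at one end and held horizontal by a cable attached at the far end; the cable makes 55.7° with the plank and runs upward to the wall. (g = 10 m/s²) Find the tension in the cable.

Take torques about the hinge: T sin 55.7° · 5.7 = 25×10×2.85 = 712.5 N·m.
So T = 712.5 / (0.8261 × 5.7) = 151.31 N.

T ≈ 151 N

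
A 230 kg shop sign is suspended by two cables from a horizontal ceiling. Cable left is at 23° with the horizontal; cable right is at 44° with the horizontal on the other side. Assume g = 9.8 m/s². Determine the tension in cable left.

T_left ≈ 1760 N

Weight W = 230 × 9.8 = 2254 N acts straight down.
Horizontal: T_left cos 23° = T_right cos 44°  →  T_right = 1.28 T_left.
Vertical: T_left sin 23° + T_right sin 44° = 2254.
Substituting the horizontal relation into the vertical equation gives 1.28 T_left = 2254, so T_left = 1761 N.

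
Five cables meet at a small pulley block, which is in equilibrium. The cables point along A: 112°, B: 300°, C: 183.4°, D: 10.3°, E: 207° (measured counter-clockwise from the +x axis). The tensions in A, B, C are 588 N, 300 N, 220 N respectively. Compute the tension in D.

T_D ≈ 1300 N

Resolve: ΣF_x = 588 cos 112° + 300 cos 300° + 220 cos 183.4° + T_D cos 10.3° + T_E cos 207° = 0.
        ΣF_y = 588 sin 112° + 300 sin 300° + 220 sin 183.4° + T_D sin 10.3° + T_E sin 207° = 0.
The known terms sum to (-289.9, 272.3) N, so 0.9839 T_D − 0.8910 T_E = 289.9 and 0.1788 T_D − 0.4540 T_E = -272.3.
Solving simultaneously: T_D = 1302 N, T_E = 1113 N.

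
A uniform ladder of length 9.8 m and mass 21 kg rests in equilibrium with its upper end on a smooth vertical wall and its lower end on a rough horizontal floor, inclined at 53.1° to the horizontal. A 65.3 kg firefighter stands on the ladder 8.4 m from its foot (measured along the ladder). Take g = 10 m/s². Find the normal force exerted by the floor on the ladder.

N_floor ≈ 863 N

ΣF_y = 0: N_floor = 21×10 + 65.3×10 = 863 N.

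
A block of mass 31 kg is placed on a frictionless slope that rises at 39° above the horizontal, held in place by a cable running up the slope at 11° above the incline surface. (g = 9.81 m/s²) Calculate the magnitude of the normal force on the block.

N ≈ 199 N

Take axes along and perpendicular to the incline. Weight components: W sin 39° = 191.4 N down-slope, W cos 39° = 236.3 N into the surface.
Along incline: T cos 11° = W sin 39° → T = 195 N.
Perpendicular: N = W cos 39° − T sin 11° = 199.1 N.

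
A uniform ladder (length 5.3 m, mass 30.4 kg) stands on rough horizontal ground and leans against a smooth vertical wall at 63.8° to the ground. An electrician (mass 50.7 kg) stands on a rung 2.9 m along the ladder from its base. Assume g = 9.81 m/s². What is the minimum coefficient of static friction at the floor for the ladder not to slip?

μ_min ≈ 0.261

ΣF_y = 0: N_floor = 30.4×9.81 + 50.7×9.81 = 795.59 N.
Torques about the foot: N_wall · 5.3 sin 63.8° = 30.4×9.81×2.65 cos 63.8° + 50.7×9.81×2.9 cos 63.8° → N_wall = 207.28 N.
ΣF_x = 0: f_floor = N_wall = 207.28 N.
μ_min = f_floor / N_floor = 207.28 / 795.59 = 0.2605.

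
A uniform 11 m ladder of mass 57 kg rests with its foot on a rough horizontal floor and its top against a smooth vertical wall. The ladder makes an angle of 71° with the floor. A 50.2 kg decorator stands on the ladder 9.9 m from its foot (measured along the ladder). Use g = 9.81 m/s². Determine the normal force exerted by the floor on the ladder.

ΣF_y = 0: N_floor = 57×9.81 + 50.2×9.81 = 1051.6 N.

N_floor ≈ 1050 N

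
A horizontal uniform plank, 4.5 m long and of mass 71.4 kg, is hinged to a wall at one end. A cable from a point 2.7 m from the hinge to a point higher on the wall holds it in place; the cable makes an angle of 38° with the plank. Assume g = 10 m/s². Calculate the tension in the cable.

T ≈ 966 N

Take torques about the hinge: T sin 38° · 2.7 = 71.4×10×2.25 = 1606.5 N·m.
So T = 1606.5 / (0.6157 × 2.7) = 966.44 N.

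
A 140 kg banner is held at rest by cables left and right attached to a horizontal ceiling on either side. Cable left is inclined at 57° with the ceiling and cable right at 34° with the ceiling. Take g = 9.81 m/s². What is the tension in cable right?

T_right ≈ 748 N

Weight W = 140 × 9.81 = 1373 N acts straight down.
Horizontal: T_left cos 57° = T_right cos 34°  →  T_left = 1.522 T_right.
Vertical: T_left sin 57° + T_right sin 34° = 1373.
Substituting the horizontal relation into the vertical equation gives 1.836 T_right = 1373, so T_right = 748.1 N.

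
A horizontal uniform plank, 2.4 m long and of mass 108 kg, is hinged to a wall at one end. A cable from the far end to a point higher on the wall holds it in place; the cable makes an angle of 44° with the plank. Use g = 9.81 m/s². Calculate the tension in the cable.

Take torques about the hinge: T sin 44° · 2.4 = 108×9.81×1.2 = 1271.4 N·m.
So T = 1271.4 / (0.6947 × 2.4) = 762.59 N.

T ≈ 763 N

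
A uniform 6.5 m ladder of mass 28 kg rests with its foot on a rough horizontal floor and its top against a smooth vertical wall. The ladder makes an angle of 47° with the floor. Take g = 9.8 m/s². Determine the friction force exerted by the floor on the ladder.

f ≈ 128 N

Torques about the foot: N_wall · 6.5 sin 47° = 28×9.8×3.25 cos 47° → N_wall = 127.94 N.
ΣF_x = 0: f_floor = N_wall = 127.94 N.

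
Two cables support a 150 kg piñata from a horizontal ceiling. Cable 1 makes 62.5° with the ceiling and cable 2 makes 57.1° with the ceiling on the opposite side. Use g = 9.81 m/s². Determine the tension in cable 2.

Weight W = 150 × 9.81 = 1472 N acts straight down.
Horizontal: T_1 cos 62.5° = T_2 cos 57.1°  →  T_1 = 1.176 T_2.
Vertical: T_1 sin 62.5° + T_2 sin 57.1° = 1472.
Substituting the horizontal relation into the vertical equation gives 1.883 T_2 = 1472, so T_2 = 781.4 N.

T_2 ≈ 781 N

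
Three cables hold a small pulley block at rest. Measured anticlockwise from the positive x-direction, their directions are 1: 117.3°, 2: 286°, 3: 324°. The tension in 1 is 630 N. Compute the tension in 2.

T_2 ≈ 460 N

Resolve: ΣF_x = 630 cos 117.3° + T_2 cos 286° + T_3 cos 324° = 0.
        ΣF_y = 630 sin 117.3° + T_2 sin 286° + T_3 sin 324° = 0.
The known terms sum to (-288.9, 559.8) N, so 0.2756 T_2 + 0.8090 T_3 = 288.9 and -0.9613 T_2 − 0.5878 T_3 = -559.8.
Solving simultaneously: T_2 = 459.8 N, T_3 = 200.5 N.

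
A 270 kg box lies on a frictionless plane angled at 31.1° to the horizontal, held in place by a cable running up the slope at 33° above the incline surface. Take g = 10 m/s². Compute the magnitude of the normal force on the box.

N ≈ 1410 N

Take axes along and perpendicular to the incline. Weight components: W sin 31.1° = 1395 N down-slope, W cos 31.1° = 2312 N into the surface.
Along incline: T cos 33° = W sin 31.1° → T = 1663 N.
Perpendicular: N = W cos 31.1° − T sin 33° = 1406 N.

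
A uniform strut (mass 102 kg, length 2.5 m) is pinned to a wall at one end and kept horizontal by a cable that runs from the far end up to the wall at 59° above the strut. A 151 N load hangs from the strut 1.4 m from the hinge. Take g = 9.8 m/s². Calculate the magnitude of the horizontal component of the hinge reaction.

H_x ≈ 351 N

Take torques about the hinge: T sin 59° · 2.5 = 102×9.8×1.25 + 151×1.4 = 1460.9 N·m.
So T = 1460.9 / (0.8572 × 2.5) = 681.73 N.
ΣF_x = 0: H_x = T cos 59° = 351.12 N.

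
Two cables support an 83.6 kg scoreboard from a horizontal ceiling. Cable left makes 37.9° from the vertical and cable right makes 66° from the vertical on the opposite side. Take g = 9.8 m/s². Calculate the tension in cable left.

Angles from the horizontal: cable left is 90° − 37.9° = 52.1°, cable right is 90° − 66° = 24°.
Weight W = 83.6 × 9.8 = 819.3 N acts straight down.
Horizontal: T_left cos 52.1° = T_right cos 24°  →  T_right = 0.6724 T_left.
Vertical: T_left sin 52.1° + T_right sin 24° = 819.3.
Substituting the horizontal relation into the vertical equation gives 1.063 T_left = 819.3, so T_left = 771 N.

T_left ≈ 771 N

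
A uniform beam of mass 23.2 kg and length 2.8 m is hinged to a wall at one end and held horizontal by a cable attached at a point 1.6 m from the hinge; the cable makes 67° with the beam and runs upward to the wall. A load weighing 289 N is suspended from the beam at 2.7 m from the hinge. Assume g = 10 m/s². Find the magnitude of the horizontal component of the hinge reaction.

Take torques about the hinge: T sin 67° · 1.6 = 23.2×10×1.4 + 289×2.7 = 1105.1 N·m.
So T = 1105.1 / (0.9205 × 1.6) = 750.34 N.
ΣF_x = 0: H_x = T cos 67° = 293.18 N.

H_x ≈ 293 N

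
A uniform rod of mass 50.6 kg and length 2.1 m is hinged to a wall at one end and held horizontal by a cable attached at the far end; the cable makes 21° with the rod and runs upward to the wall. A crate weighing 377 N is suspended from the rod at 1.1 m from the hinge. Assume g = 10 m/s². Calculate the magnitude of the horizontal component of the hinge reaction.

H_x ≈ 1170 N

Take torques about the hinge: T sin 21° · 2.1 = 50.6×10×1.05 + 377×1.1 = 946 N·m.
So T = 946 / (0.3584 × 2.1) = 1257 N.
ΣF_x = 0: H_x = T cos 21° = 1173.5 N.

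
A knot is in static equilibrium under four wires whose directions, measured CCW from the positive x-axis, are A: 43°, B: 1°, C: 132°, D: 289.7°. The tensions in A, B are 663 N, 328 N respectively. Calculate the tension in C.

T_C ≈ 2420 N

Resolve: ΣF_x = 663 cos 43° + 328 cos 1° + T_C cos 132° + T_D cos 289.7° = 0.
        ΣF_y = 663 sin 43° + 328 sin 1° + T_C sin 132° + T_D sin 289.7° = 0.
The known terms sum to (812.8, 457.9) N, so -0.6691 T_C + 0.3371 T_D = -812.8 and 0.7431 T_C − 0.9415 T_D = -457.9.
Solving simultaneously: T_C = 2424 N, T_D = 2399 N.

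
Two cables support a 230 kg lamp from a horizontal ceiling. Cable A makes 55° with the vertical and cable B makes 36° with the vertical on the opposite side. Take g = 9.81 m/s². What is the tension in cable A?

Angles from the horizontal: cable A is 90° − 55° = 35°, cable B is 90° − 36° = 54°.
Weight W = 230 × 9.81 = 2256 N acts straight down.
Horizontal: T_A cos 35° = T_B cos 54°  →  T_B = 1.394 T_A.
Vertical: T_A sin 35° + T_B sin 54° = 2256.
Substituting the horizontal relation into the vertical equation gives 1.701 T_A = 2256, so T_A = 1326 N.

T_A ≈ 1330 N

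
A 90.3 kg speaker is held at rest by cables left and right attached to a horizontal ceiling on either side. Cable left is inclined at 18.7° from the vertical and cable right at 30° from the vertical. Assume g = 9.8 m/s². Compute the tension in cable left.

Angles from the horizontal: cable left is 90° − 18.7° = 71.3°, cable right is 90° − 30° = 60°.
Weight W = 90.3 × 9.8 = 884.9 N acts straight down.
Horizontal: T_left cos 71.3° = T_right cos 60°  →  T_right = 0.6412 T_left.
Vertical: T_left sin 71.3° + T_right sin 60° = 884.9.
Substituting the horizontal relation into the vertical equation gives 1.503 T_left = 884.9, so T_left = 589 N.

T_left ≈ 589 N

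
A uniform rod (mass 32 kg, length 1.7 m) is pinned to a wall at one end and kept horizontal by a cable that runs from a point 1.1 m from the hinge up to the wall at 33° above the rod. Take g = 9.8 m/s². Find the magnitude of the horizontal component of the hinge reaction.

Take torques about the hinge: T sin 33° · 1.1 = 32×9.8×0.85 = 266.56 N·m.
So T = 266.56 / (0.5446 × 1.1) = 444.93 N.
ΣF_x = 0: H_x = T cos 33° = 373.15 N.

H_x ≈ 373 N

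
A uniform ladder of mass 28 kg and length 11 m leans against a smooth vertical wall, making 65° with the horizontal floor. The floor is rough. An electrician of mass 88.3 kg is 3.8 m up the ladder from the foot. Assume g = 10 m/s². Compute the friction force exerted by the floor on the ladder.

f ≈ 208 N

Torques about the foot: N_wall · 11 sin 65° = 28×10×5.5 cos 65° + 88.3×10×3.8 cos 65° → N_wall = 207.52 N.
ΣF_x = 0: f_floor = N_wall = 207.52 N.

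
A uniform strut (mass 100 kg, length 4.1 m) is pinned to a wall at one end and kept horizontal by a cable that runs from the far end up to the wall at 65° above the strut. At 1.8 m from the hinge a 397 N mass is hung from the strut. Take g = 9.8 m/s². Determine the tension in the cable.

T ≈ 733 N

Take torques about the hinge: T sin 65° · 4.1 = 100×9.8×2.05 + 397×1.8 = 2723.6 N·m.
So T = 2723.6 / (0.9063 × 4.1) = 732.97 N.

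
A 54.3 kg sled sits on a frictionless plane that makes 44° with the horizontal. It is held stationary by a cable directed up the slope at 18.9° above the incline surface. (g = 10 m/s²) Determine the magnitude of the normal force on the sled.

Take axes along and perpendicular to the incline. Weight components: W sin 44° = 377.2 N down-slope, W cos 44° = 390.6 N into the surface.
Along incline: T cos 18.9° = W sin 44° → T = 398.7 N.
Perpendicular: N = W cos 44° − T sin 18.9° = 261.5 N.

N ≈ 261 N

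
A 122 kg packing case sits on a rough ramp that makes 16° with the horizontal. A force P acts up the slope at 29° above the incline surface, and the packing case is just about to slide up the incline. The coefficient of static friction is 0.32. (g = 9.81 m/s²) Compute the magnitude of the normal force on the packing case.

On the verge of sliding up the incline, friction equals μN and acts down the slope.
Perpendicular: N + P sin 29° = W cos 16° = 1150 N.
Along incline: P cos 29° = W sin 16° + μN  with W sin 16° = 329.9 N.
Solving the pair for P and N: P = 677.9 N, N = 821.8 N (and f = μN = 263 N).

N ≈ 822 N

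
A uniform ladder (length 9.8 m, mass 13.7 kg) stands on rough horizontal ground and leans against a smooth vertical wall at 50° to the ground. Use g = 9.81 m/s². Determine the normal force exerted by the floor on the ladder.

ΣF_y = 0: N_floor = 13.7×9.81 = 134.4 N.

N_floor ≈ 134 N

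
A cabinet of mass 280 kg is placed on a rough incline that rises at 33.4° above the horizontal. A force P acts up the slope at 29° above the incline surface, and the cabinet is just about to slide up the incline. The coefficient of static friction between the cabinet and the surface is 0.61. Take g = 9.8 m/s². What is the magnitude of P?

P ≈ 2480 N

On the verge of sliding up the incline, friction equals μN and acts down the slope.
Perpendicular: N + P sin 29° = W cos 33.4° = 2291 N.
Along incline: P cos 29° = W sin 33.4° + μN  with W sin 33.4° = 1511 N.
Solving the pair for P and N: P = 2485 N, N = 1086 N (and f = μN = 662.6 N).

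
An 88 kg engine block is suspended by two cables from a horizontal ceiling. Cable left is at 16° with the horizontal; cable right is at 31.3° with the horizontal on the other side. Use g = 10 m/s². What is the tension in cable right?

Weight W = 88 × 10 = 880 N acts straight down.
Horizontal: T_left cos 16° = T_right cos 31.3°  →  T_left = 0.8889 T_right.
Vertical: T_left sin 16° + T_right sin 31.3° = 880.
Substituting the horizontal relation into the vertical equation gives 0.7645 T_right = 880, so T_right = 1151 N.

T_right ≈ 1150 N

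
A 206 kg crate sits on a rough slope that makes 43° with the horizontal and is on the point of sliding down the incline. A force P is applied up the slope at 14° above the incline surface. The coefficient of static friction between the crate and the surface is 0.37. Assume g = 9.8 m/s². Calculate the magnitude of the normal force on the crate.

N ≈ 1250 N

On the verge of sliding down the incline, friction equals μN and acts up the slope.
Perpendicular: N + P sin 14° = W cos 43° = 1476 N.
Along incline: P cos 14° + μN = W sin 43° with W sin 43° = 1377 N.
Solving the pair for P and N: P = 942.9 N, N = 1248 N (and f = μN = 461.9 N).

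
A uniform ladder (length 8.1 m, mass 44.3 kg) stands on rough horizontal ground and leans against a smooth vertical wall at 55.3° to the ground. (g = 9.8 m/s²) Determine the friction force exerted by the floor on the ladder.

f ≈ 150 N

Torques about the foot: N_wall · 8.1 sin 55.3° = 44.3×9.8×4.05 cos 55.3° → N_wall = 150.31 N.
ΣF_x = 0: f_floor = N_wall = 150.31 N.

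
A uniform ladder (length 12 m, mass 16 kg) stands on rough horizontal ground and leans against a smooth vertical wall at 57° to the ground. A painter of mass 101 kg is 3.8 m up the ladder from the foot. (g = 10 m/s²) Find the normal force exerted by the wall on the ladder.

N_wall ≈ 260 N

Torques about the foot: N_wall · 12 sin 57° = 16×10×6 cos 57° + 101×10×3.8 cos 57° → N_wall = 259.65 N.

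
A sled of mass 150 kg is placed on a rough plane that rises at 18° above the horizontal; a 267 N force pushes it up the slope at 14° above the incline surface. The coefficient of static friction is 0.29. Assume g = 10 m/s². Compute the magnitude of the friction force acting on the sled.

Axes along / perpendicular to the incline. W sin 18° = 463.5 N down-slope; W cos 18° = 1427 N into the surface.
Perpendicular: N = W cos 18° − P sin 14° = 1427 − 64.59 = 1362 N.
Along incline: P cos 14° + f = W sin 18° (friction acts up-slope) → f = 463.5 − 259.1 = 204.5 N.
|f| = 204.5 N ≤ μN = 395 N, so the sled is indeed static.

f ≈ 204 N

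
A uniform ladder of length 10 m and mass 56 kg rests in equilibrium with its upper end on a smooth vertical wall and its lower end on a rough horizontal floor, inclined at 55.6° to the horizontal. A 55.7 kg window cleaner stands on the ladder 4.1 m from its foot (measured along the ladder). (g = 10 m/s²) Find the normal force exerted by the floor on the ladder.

ΣF_y = 0: N_floor = 56×10 + 55.7×10 = 1117 N.

N_floor ≈ 1120 N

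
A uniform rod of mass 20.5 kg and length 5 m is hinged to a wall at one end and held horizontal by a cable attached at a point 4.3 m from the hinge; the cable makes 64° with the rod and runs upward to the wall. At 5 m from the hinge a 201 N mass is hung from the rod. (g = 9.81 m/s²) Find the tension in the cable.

T ≈ 390 N

Take torques about the hinge: T sin 64° · 4.3 = 20.5×9.81×2.5 + 201×5 = 1507.8 N·m.
So T = 1507.8 / (0.8988 × 4.3) = 390.13 N.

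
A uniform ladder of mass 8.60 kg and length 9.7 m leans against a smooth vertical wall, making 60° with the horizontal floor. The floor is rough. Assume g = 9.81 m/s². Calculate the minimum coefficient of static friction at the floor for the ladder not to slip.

ΣF_y = 0: N_floor = 8.60×9.81 = 84.366 N.
Torques about the foot: N_wall · 9.7 sin 60° = 8.60×9.81×4.85 cos 60° → N_wall = 24.354 N.
ΣF_x = 0: f_floor = N_wall = 24.354 N.
μ_min = f_floor / N_floor = 24.354 / 84.366 = 0.2887.

μ_min ≈ 0.289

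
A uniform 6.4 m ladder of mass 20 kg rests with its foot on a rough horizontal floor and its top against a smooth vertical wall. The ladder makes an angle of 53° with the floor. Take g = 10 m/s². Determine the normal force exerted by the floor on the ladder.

N_floor ≈ 200 N

ΣF_y = 0: N_floor = 20×10 = 200 N.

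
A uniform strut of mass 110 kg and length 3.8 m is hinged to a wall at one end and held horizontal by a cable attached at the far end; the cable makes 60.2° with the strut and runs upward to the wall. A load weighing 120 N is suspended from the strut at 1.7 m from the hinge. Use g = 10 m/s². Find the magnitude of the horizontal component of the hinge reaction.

H_x ≈ 346 N

Take torques about the hinge: T sin 60.2° · 3.8 = 110×10×1.9 + 120×1.7 = 2294 N·m.
So T = 2294 / (0.8678 × 3.8) = 695.68 N.
ΣF_x = 0: H_x = T cos 60.2° = 345.73 N.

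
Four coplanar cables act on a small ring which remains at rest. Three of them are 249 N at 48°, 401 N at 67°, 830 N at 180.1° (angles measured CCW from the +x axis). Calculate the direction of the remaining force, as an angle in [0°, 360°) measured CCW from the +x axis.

Sum the known components: ΣF_x = -506.7 N, ΣF_y = 552.7 N.
For equilibrium the remaining force must supply (−ΣF_x, −ΣF_y) = (506.7, -552.7) N.
Magnitude = √((506.7)² + (-552.7)²) = 749.8 N; direction = atan2(-552.7, 506.7) = 312.5°.

θ ≈ 313°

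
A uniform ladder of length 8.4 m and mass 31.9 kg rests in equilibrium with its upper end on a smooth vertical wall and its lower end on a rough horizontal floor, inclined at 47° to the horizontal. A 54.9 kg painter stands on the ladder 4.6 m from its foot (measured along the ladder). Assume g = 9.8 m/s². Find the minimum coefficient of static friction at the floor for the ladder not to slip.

μ_min ≈ 0.494

ΣF_y = 0: N_floor = 31.9×9.8 + 54.9×9.8 = 850.64 N.
Torques about the foot: N_wall · 8.4 sin 47° = 31.9×9.8×4.2 cos 47° + 54.9×9.8×4.6 cos 47° → N_wall = 420.51 N.
ΣF_x = 0: f_floor = N_wall = 420.51 N.
μ_min = f_floor / N_floor = 420.51 / 850.64 = 0.4943.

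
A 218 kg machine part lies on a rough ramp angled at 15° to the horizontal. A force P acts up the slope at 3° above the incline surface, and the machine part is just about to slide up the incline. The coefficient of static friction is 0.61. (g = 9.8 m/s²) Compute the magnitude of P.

On the verge of sliding up the incline, friction equals μN and acts down the slope.
Perpendicular: N + P sin 3° = W cos 15° = 2064 N.
Along incline: P cos 3° = W sin 15° + μN  with W sin 15° = 552.9 N.
Solving the pair for P and N: P = 1758 N, N = 1972 N (and f = μN = 1203 N).

P ≈ 1760 N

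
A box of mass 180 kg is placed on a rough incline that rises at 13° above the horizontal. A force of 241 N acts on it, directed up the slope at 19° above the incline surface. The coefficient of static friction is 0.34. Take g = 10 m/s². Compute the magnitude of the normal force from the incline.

N ≈ 1680 N

Axes along / perpendicular to the incline. W sin 13° = 404.9 N down-slope; W cos 13° = 1754 N into the surface.
Perpendicular: N = W cos 13° − P sin 19° = 1754 − 78.46 = 1675 N.
Along incline: P cos 19° + f = W sin 13° (friction acts up-slope) → f = 404.9 − 227.9 = 177 N.
|f| = 177 N ≤ μN = 569.6 N, so the box is indeed static.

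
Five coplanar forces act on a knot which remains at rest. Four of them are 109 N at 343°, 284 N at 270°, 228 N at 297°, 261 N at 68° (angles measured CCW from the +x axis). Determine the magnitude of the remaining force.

Sum the known components: ΣF_x = 305.5 N, ΣF_y = -277 N.
For equilibrium the remaining force must supply (−ΣF_x, −ΣF_y) = (-305.5, 277) N.
Magnitude = √((-305.5)² + (277)²) = 412.4 N; direction = atan2(277, -305.5) = 137.8°.

F ≈ 412 N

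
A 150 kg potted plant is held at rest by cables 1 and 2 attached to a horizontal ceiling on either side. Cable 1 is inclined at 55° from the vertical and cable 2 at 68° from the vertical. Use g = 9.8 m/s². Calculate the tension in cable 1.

Angles from the horizontal: cable 1 is 90° − 55° = 35°, cable 2 is 90° − 68° = 22°.
Weight W = 150 × 9.8 = 1470 N acts straight down.
Horizontal: T_1 cos 35° = T_2 cos 22°  →  T_2 = 0.8835 T_1.
Vertical: T_1 sin 35° + T_2 sin 22° = 1470.
Substituting the horizontal relation into the vertical equation gives 0.9045 T_1 = 1470, so T_1 = 1625 N.

T_1 ≈ 1630 N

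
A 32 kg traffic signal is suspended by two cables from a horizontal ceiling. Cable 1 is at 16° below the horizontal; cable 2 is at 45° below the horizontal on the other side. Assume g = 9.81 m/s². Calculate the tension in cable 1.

Weight W = 32 × 9.81 = 313.9 N acts straight down.
Horizontal: T_1 cos 16° = T_2 cos 45°  →  T_2 = 1.359 T_1.
Vertical: T_1 sin 16° + T_2 sin 45° = 313.9.
Substituting the horizontal relation into the vertical equation gives 1.237 T_1 = 313.9, so T_1 = 253.8 N.

T_1 ≈ 254 N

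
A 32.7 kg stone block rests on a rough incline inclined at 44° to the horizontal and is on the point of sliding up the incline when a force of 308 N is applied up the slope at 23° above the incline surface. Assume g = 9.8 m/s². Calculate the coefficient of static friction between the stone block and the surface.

On the verge of sliding up the incline, friction is at its maximum μN and acts down the slope.
Perpendicular to incline: N = W cos 44° − P sin 23° = 230.5 − 120.3 = 110.2 N.
Along incline: P cos 23° − μN = W sin 44° → μ = −(W sin 44° − P cos 23°) / N = 0.5528.

μ ≈ 0.553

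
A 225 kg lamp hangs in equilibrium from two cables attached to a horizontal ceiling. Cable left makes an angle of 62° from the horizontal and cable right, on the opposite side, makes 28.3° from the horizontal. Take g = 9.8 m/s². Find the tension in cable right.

Weight W = 225 × 9.8 = 2205 N acts straight down.
Horizontal: T_left cos 62° = T_right cos 28.3°  →  T_left = 1.875 T_right.
Vertical: T_left sin 62° + T_right sin 28.3° = 2205.
Substituting the horizontal relation into the vertical equation gives 2.13 T_right = 2205, so T_right = 1035 N.

T_right ≈ 1040 N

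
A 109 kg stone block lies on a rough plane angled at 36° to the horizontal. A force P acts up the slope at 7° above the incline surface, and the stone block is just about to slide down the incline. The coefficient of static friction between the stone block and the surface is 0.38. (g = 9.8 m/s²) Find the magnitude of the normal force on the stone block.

N ≈ 826 N

On the verge of sliding down the incline, friction equals μN and acts up the slope.
Perpendicular: N + P sin 7° = W cos 36° = 864.2 N.
Along incline: P cos 7° + μN = W sin 36° with W sin 36° = 627.9 N.
Solving the pair for P and N: P = 316.5 N, N = 825.6 N (and f = μN = 313.7 N).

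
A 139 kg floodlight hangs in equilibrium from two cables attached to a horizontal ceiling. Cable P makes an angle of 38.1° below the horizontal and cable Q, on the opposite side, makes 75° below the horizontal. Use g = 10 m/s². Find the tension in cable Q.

T_Q ≈ 1190 N

Weight W = 139 × 10 = 1390 N acts straight down.
Horizontal: T_P cos 38.1° = T_Q cos 75°  →  T_P = 0.3289 T_Q.
Vertical: T_P sin 38.1° + T_Q sin 75° = 1390.
Substituting the horizontal relation into the vertical equation gives 1.169 T_Q = 1390, so T_Q = 1189 N.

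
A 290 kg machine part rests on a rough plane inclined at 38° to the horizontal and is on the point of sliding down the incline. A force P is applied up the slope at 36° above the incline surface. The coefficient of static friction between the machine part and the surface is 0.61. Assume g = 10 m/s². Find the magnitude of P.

On the verge of sliding down the incline, friction equals μN and acts up the slope.
Perpendicular: N + P sin 36° = W cos 38° = 2285 N.
Along incline: P cos 36° + μN = W sin 38° with W sin 38° = 1785 N.
Solving the pair for P and N: P = 868.9 N, N = 1774 N (and f = μN = 1082 N).

P ≈ 869 N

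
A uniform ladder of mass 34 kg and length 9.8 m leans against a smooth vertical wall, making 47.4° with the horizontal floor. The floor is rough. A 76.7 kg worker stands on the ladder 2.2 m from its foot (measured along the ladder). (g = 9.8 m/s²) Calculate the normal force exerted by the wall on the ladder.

N_wall ≈ 308 N

Torques about the foot: N_wall · 9.8 sin 47.4° = 34×9.8×4.9 cos 47.4° + 76.7×9.8×2.2 cos 47.4° → N_wall = 308.36 N.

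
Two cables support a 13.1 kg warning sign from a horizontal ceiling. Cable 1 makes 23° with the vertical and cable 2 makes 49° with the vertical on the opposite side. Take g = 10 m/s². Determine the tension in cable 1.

Angles from the horizontal: cable 1 is 90° − 23° = 67°, cable 2 is 90° − 49° = 41°.
Weight W = 13.1 × 10 = 131 N acts straight down.
Horizontal: T_1 cos 67° = T_2 cos 41°  →  T_2 = 0.5177 T_1.
Vertical: T_1 sin 67° + T_2 sin 41° = 131.
Substituting the horizontal relation into the vertical equation gives 1.26 T_1 = 131, so T_1 = 104 N.

T_1 ≈ 104 N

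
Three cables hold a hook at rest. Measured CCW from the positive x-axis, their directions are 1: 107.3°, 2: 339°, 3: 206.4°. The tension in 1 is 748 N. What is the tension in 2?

T_2 ≈ 1000 N

Resolve: ΣF_x = 748 cos 107.3° + T_2 cos 339° + T_3 cos 206.4° = 0.
        ΣF_y = 748 sin 107.3° + T_2 sin 339° + T_3 sin 206.4° = 0.
The known terms sum to (-222.4, 714.2) N, so 0.9336 T_2 − 0.8957 T_3 = 222.4 and -0.3584 T_2 − 0.4446 T_3 = -714.2.
Solving simultaneously: T_2 = 1003 N, T_3 = 797.5 N.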